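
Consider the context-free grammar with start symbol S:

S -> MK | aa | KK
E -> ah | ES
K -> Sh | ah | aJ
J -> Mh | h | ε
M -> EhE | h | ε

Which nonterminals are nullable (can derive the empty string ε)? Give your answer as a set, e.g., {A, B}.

{J, M}

Directly nullable (have an ε-rule): {J, M}.
Not nullable: E, K, S — each has a terminal in every rule's right-hand side or depends on a non-nullable symbol.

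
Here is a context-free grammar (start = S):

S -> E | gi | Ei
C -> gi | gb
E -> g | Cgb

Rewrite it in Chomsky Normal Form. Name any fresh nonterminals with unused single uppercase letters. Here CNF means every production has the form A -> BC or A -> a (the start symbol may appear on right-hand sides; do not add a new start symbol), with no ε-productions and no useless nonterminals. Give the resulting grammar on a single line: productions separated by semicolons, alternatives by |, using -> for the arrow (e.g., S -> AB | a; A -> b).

No ε-productions.
After unit-elimination: S -> g | Ei | gi | Cgb; C -> gb | gi; E -> g | Cgb.
TERM: introduce B -> b, A -> g, D -> i and substitute in every rule of length ≥2.
BIN: E -> CAB becomes E -> CF, F -> AB; S -> CAB becomes S -> CG, G -> AB.

S -> g | AD | CG | ED; A -> g; B -> b; C -> AB | AD; D -> i; E -> g | CF; F -> AB; G -> AB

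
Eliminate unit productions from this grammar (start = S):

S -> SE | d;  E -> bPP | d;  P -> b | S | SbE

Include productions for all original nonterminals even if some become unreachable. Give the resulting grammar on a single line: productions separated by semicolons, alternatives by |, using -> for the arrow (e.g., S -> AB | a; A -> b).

S -> d | SE; E -> d | bPP; P -> b | d | SE | SbE

Unit productions: P->S.
Unit pairs (A ⇒* B via units): (P,S).
S: inherits non-unit rules of {S} → SE | d.
E: inherits non-unit rules of {E} → bPP | d.
P: inherits non-unit rules of {P, S} → SE | SbE | b | d.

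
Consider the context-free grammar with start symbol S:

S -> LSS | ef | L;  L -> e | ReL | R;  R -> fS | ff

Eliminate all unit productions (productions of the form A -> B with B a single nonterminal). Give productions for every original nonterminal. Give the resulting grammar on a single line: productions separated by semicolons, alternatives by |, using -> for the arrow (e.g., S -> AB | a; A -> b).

Unit productions: L->R, S->L.
Unit pairs (A ⇒* B via units): (L,R), (S,L), (S,R).
S: inherits non-unit rules of {L, R, S} → LSS | ReL | e | ef | fS | ff.
L: inherits non-unit rules of {L, R} → ReL | e | fS | ff.
R: inherits non-unit rules of {R} → fS | ff.

S -> e | ef | fS | ff | LSS | ReL; L -> e | fS | ff | ReL; R -> fS | ff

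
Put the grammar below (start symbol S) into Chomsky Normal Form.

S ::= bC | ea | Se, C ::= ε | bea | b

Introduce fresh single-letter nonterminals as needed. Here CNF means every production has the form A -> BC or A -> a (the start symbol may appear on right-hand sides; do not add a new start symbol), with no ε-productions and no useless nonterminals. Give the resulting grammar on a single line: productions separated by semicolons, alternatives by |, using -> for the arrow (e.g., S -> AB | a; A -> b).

Nullable: {C}; after ε-elimination: S -> b | Se | bC | ea; C -> b | bea.
No unit productions to eliminate.
TERM: introduce D -> a, A -> b, B -> e and substitute in every rule of length ≥2.
BIN: C -> ABD becomes C -> AE, E -> BD.

S -> b | AC | BD | SB; A -> b; B -> e; C -> b | AE; D -> a; E -> BD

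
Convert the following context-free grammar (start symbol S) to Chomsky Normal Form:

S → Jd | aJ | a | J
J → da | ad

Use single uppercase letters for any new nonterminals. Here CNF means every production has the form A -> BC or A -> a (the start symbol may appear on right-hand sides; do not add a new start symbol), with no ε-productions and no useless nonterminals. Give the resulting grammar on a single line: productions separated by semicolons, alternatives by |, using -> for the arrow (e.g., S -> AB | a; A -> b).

No ε-productions.
After unit-elimination: S -> a | Jd | aJ | ad | da; J -> ad | da.
TERM: introduce A -> a, B -> d and substitute in every rule of length ≥2.

S -> a | AB | AJ | BA | JB; A -> a; B -> d; J -> AB | BA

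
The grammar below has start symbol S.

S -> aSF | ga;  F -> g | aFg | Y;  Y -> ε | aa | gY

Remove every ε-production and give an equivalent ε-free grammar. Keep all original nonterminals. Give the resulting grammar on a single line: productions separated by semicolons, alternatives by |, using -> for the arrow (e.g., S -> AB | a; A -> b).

Nullable set: {F, Y}.
S -> aSF: F nullable, giving aS | aSF.
F -> Y: Y nullable, giving Y.
F -> aFg: F nullable, giving aFg | ag.
Drop Y -> ε.
Y -> gY: Y nullable, giving g | gY.
Unchanged (no nullable symbols): S -> ga; F -> g; Y -> aa.

S -> aS | ga | aSF; F -> Y | g | ag | aFg; Y -> g | aa | gY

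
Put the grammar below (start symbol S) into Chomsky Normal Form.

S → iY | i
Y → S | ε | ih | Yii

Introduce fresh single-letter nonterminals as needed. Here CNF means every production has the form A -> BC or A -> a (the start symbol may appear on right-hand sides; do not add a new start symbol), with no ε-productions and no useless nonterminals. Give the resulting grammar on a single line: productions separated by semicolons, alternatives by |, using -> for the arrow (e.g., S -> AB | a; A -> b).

S -> i | AY; A -> i; B -> h; C -> AA; Y -> i | AA | AB | AY | YC

Nullable: {Y}; after ε-elimination: S -> i | iY; Y -> S | ih | ii | Yii.
After unit-elimination: S -> i | iY; Y -> i | iY | ih | ii | Yii.
TERM: introduce B -> h, A -> i and substitute in every rule of length ≥2.
BIN: Y -> YAA becomes Y -> YC, C -> AA.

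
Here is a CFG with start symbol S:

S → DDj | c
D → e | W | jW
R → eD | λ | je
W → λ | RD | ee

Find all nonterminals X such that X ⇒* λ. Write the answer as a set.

Directly nullable (have an ε-rule): {R, W}.
D is nullable via D -> W (every symbol on the right is already known nullable).
Not nullable: S — each has a terminal in every rule's right-hand side or depends on a non-nullable symbol.

{D, R, W}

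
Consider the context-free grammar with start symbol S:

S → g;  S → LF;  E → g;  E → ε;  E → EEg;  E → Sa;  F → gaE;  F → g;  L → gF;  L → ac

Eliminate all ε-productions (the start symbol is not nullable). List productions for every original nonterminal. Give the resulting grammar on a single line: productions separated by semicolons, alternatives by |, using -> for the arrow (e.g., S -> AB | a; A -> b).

Nullable set: {E}.
Drop E -> ε.
E -> EEg: E, E nullable, giving EEg | Eg | g.
F -> gaE: E nullable, giving ga | gaE.
Unchanged (no nullable symbols): S -> LF; S -> g; E -> Sa; E -> g; F -> g; L -> ac; L -> gF.

S -> g | LF; E -> g | Eg | Sa | EEg; F -> g | ga | gaE; L -> ac | gF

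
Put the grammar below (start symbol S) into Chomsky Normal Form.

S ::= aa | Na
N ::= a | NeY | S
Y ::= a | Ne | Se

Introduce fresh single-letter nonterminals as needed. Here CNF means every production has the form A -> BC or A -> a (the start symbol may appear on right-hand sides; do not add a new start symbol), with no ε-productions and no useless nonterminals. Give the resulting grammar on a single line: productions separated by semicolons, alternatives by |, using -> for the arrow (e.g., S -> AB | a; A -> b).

No ε-productions.
After unit-elimination: S -> Na | aa; N -> a | Na | aa | NeY; Y -> a | Ne | Se.
TERM: introduce A -> a, B -> e and substitute in every rule of length ≥2.
BIN: N -> NBY becomes N -> NC, C -> BY.

S -> AA | NA; A -> a; B -> e; C -> BY; N -> a | AA | NA | NC; Y -> a | NB | SB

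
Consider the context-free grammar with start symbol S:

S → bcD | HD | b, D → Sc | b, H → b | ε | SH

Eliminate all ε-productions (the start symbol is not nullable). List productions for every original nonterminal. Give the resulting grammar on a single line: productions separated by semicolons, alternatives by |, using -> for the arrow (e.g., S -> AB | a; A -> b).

Nullable set: {H}.
S -> HD: H nullable, giving D | HD.
Drop H -> ε.
H -> SH: H nullable, giving S | SH.
Unchanged (no nullable symbols): S -> b; S -> bcD; D -> Sc; D -> b; H -> b.

S -> D | b | HD | bcD; D -> b | Sc; H -> S | b | SH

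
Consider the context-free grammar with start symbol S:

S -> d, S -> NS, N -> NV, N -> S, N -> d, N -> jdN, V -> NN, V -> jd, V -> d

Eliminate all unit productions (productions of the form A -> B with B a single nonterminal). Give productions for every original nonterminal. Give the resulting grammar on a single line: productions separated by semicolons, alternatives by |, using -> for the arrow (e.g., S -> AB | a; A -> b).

S -> d | NS; N -> d | NS | NV | jdN; V -> d | NN | jd

Unit productions: N->S.
Unit pairs (A ⇒* B via units): (N,S).
S: inherits non-unit rules of {S} → NS | d.
N: inherits non-unit rules of {N, S} → NS | NV | d | jdN.
V: inherits non-unit rules of {V} → NN | d | jd.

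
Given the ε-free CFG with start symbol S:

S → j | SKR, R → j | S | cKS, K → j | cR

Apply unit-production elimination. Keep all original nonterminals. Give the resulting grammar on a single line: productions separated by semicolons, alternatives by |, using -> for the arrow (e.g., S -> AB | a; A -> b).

Unit productions: R->S.
Unit pairs (A ⇒* B via units): (R,S).
S: inherits non-unit rules of {S} → SKR | j.
K: inherits non-unit rules of {K} → cR | j.
R: inherits non-unit rules of {R, S} → SKR | cKS | j.

S -> j | SKR; K -> j | cR; R -> j | SKR | cKS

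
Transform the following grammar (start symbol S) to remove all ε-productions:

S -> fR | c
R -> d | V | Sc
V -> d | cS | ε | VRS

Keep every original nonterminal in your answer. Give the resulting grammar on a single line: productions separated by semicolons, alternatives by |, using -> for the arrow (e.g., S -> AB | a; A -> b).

S -> c | f | fR; R -> V | d | Sc; V -> S | d | RS | VS | cS | VRS

Nullable set: {R, V}.
S -> fR: R nullable, giving f | fR.
R -> V: V nullable, giving V.
Drop V -> ε.
V -> VRS: V, R nullable, giving RS | S | VRS | VS.
Unchanged (no nullable symbols): S -> c; R -> Sc; R -> d; V -> cS; V -> d.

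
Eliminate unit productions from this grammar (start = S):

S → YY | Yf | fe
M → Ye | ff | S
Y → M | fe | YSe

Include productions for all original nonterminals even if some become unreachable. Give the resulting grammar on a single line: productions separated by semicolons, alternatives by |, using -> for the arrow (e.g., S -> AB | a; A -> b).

Unit productions: M->S, Y->M.
Unit pairs (A ⇒* B via units): (M,S), (Y,M), (Y,S).
S: inherits non-unit rules of {S} → YY | Yf | fe.
M: inherits non-unit rules of {M, S} → YY | Ye | Yf | fe | ff.
Y: inherits non-unit rules of {M, S, Y} → YSe | YY | Ye | Yf | fe | ff.

S -> YY | Yf | fe; M -> YY | Ye | Yf | fe | ff; Y -> YY | Ye | Yf | fe | ff | YSe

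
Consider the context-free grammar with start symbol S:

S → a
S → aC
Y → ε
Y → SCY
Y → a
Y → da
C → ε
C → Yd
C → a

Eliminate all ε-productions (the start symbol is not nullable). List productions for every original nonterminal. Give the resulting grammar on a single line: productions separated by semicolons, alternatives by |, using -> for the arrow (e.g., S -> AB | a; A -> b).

S -> a | aC; C -> a | d | Yd; Y -> S | a | SC | SY | da | SCY

Nullable set: {C, Y}.
S -> aC: C nullable, giving a | aC.
Drop C -> ε.
C -> Yd: Y nullable, giving Yd | d.
Drop Y -> ε.
Y -> SCY: C, Y nullable, giving S | SC | SCY | SY.
Unchanged (no nullable symbols): S -> a; C -> a; Y -> a; Y -> da.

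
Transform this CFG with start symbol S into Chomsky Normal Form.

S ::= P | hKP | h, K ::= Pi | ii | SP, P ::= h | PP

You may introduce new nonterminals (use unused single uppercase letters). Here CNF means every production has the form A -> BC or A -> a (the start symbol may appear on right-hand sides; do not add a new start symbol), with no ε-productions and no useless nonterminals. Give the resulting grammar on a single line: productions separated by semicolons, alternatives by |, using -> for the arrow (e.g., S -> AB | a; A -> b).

No ε-productions.
After unit-elimination: S -> h | PP | hKP; K -> Pi | SP | ii; P -> h | PP.
TERM: introduce B -> h, A -> i and substitute in every rule of length ≥2.
BIN: S -> BKP becomes S -> BC, C -> KP.

S -> h | BC | PP; A -> i; B -> h; C -> KP; K -> AA | PA | SP; P -> h | PP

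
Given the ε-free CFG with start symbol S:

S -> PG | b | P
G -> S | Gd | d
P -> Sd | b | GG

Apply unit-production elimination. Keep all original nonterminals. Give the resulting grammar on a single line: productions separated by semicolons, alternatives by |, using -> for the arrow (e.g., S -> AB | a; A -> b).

Unit productions: G->S, S->P.
Unit pairs (A ⇒* B via units): (G,P), (G,S), (S,P).
S: inherits non-unit rules of {P, S} → GG | PG | Sd | b.
G: inherits non-unit rules of {G, P, S} → GG | Gd | PG | Sd | b | d.
P: inherits non-unit rules of {P} → GG | Sd | b.

S -> b | GG | PG | Sd; G -> b | d | GG | Gd | PG | Sd; P -> b | GG | Sd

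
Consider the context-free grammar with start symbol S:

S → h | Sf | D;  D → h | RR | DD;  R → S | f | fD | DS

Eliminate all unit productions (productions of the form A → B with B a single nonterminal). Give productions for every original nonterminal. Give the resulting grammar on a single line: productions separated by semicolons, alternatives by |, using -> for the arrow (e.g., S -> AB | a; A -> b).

Unit productions: R->S, S->D.
Unit pairs (A ⇒* B via units): (R,D), (R,S), (S,D).
S: inherits non-unit rules of {D, S} → DD | RR | Sf | h.
D: inherits non-unit rules of {D} → DD | RR | h.
R: inherits non-unit rules of {D, R, S} → DD | DS | RR | Sf | f | fD | h.

S -> h | DD | RR | Sf; D -> h | DD | RR; R -> f | h | DD | DS | RR | Sf | fD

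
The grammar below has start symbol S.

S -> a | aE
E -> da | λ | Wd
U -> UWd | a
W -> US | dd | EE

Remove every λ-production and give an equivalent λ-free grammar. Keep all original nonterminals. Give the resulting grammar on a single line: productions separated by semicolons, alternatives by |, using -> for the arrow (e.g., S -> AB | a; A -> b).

Nullable set: {E, W}.
S -> aE: E nullable, giving a | aE.
Drop E -> λ.
E -> Wd: W nullable, giving Wd | d.
U -> UWd: W nullable, giving UWd | Ud.
W -> EE: E, E nullable, giving E | EE.
Unchanged (no nullable symbols): S -> a; E -> da; U -> a; W -> US; W -> dd.

S -> a | aE; E -> d | Wd | da; U -> a | Ud | UWd; W -> E | EE | US | dd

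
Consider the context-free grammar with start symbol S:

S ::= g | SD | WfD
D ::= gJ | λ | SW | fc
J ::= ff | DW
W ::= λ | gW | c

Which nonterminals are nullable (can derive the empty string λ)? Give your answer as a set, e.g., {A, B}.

Directly nullable (have an ε-rule): {D, W}.
J is nullable via J -> DW (every symbol on the right is already known nullable).
Not nullable: S — each has a terminal in every rule's right-hand side or depends on a non-nullable symbol.

{D, J, W}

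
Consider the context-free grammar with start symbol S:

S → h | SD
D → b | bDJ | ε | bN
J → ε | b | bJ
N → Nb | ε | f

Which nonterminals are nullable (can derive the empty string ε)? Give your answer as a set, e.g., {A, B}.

Directly nullable (have an ε-rule): {D, J, N}.
Not nullable: S — each has a terminal in every rule's right-hand side or depends on a non-nullable symbol.

{D, J, N}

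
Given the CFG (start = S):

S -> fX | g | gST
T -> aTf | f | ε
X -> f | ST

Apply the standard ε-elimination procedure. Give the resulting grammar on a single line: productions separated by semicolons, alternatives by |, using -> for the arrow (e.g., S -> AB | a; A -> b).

Nullable set: {T}.
S -> gST: T nullable, giving gS | gST.
Drop T -> ε.
T -> aTf: T nullable, giving aTf | af.
X -> ST: T nullable, giving S | ST.
Unchanged (no nullable symbols): S -> fX; S -> g; T -> f; X -> f.

S -> g | fX | gS | gST; T -> f | af | aTf; X -> S | f | ST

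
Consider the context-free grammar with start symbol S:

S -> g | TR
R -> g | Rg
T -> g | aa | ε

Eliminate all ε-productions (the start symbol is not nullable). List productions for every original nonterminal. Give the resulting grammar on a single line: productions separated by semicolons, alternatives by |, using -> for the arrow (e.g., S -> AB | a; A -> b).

Nullable set: {T}.
S -> TR: T nullable, giving R | TR.
Drop T -> ε.
Unchanged (no nullable symbols): S -> g; R -> Rg; R -> g; T -> aa; T -> g.

S -> R | g | TR; R -> g | Rg; T -> g | aa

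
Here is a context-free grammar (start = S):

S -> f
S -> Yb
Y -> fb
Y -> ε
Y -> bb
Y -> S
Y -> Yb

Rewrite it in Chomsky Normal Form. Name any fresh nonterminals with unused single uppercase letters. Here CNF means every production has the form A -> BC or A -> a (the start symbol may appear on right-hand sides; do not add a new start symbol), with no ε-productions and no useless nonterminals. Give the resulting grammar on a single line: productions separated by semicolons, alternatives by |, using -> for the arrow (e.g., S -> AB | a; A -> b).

S -> b | f | YA; A -> b; B -> f; Y -> b | f | AA | BA | YA

Nullable: {Y}; after ε-elimination: S -> b | f | Yb; Y -> S | b | Yb | bb | fb.
After unit-elimination: S -> b | f | Yb; Y -> b | f | Yb | bb | fb.
TERM: introduce A -> b, B -> f and substitute in every rule of length ≥2.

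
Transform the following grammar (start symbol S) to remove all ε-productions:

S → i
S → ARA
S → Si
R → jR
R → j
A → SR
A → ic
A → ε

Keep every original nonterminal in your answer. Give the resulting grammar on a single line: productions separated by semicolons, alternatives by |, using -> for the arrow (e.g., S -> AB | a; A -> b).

Nullable set: {A}.
S -> ARA: A, A nullable, giving AR | ARA | R | RA.
Drop A -> ε.
Unchanged (no nullable symbols): S -> Si; S -> i; A -> SR; A -> ic; R -> j; R -> jR.

S -> R | i | AR | RA | Si | ARA; A -> SR | ic; R -> j | jR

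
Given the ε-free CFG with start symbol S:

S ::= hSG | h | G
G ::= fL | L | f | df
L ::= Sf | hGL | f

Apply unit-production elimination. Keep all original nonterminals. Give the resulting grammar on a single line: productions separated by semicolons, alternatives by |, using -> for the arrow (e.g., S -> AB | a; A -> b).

Unit productions: G->L, S->G.
Unit pairs (A ⇒* B via units): (G,L), (S,G), (S,L).
S: inherits non-unit rules of {G, L, S} → Sf | df | f | fL | h | hGL | hSG.
G: inherits non-unit rules of {G, L} → Sf | df | f | fL | hGL.
L: inherits non-unit rules of {L} → Sf | f | hGL.

S -> f | h | Sf | df | fL | hGL | hSG; G -> f | Sf | df | fL | hGL; L -> f | Sf | hGL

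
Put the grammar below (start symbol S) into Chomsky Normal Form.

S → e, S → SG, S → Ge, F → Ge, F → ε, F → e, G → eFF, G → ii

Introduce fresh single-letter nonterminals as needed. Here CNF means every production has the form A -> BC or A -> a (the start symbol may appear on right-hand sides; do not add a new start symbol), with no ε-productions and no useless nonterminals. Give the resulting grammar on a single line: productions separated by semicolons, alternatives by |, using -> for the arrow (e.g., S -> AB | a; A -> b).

S -> e | GA | SG; A -> e; B -> i; C -> FF; F -> e | GA; G -> e | AC | AF | BB

Nullable: {F}; after ε-elimination: S -> e | Ge | SG; F -> e | Ge; G -> e | eF | ii | eFF.
No unit productions to eliminate.
TERM: introduce A -> e, B -> i and substitute in every rule of length ≥2.
BIN: G -> AFF becomes G -> AC, C -> FF.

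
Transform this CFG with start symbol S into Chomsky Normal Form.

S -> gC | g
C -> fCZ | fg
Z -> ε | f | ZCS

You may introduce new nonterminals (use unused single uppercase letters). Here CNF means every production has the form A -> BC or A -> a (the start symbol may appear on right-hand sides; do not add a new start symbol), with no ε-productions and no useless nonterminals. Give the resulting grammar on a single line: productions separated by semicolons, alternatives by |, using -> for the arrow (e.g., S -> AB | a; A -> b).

S -> g | BC; A -> f; B -> g; C -> AB | AC | AD; D -> CZ; E -> CS; Z -> f | CS | ZE

Nullable: {Z}; after ε-elimination: S -> g | gC; C -> fC | fg | fCZ; Z -> f | CS | ZCS.
No unit productions to eliminate.
TERM: introduce A -> f, B -> g and substitute in every rule of length ≥2.
BIN: C -> ACZ becomes C -> AD, D -> CZ; Z -> ZCS becomes Z -> ZE, E -> CS.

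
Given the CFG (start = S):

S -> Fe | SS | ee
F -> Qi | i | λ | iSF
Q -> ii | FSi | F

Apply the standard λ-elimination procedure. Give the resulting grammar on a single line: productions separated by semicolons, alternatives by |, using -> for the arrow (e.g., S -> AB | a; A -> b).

S -> e | Fe | SS | ee; F -> i | Qi | iS | iSF; Q -> F | Si | ii | FSi

Nullable set: {F, Q}.
S -> Fe: F nullable, giving Fe | e.
Drop F -> λ.
F -> Qi: Q nullable, giving Qi | i.
F -> iSF: F nullable, giving iS | iSF.
Q -> F: F nullable, giving F.
Q -> FSi: F nullable, giving FSi | Si.
Unchanged (no nullable symbols): S -> SS; S -> ee; F -> i; Q -> ii.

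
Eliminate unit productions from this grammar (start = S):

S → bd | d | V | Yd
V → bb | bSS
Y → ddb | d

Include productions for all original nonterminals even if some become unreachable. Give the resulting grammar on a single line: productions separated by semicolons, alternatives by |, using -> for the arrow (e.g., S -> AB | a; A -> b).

S -> d | Yd | bb | bd | bSS; V -> bb | bSS; Y -> d | ddb

Unit productions: S->V.
Unit pairs (A ⇒* B via units): (S,V).
S: inherits non-unit rules of {S, V} → Yd | bSS | bb | bd | d.
V: inherits non-unit rules of {V} → bSS | bb.
Y: inherits non-unit rules of {Y} → d | ddb.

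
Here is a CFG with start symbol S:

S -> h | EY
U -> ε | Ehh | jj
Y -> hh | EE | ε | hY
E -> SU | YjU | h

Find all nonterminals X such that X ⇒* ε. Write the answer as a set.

Directly nullable (have an ε-rule): {U, Y}.
Not nullable: E, S — each has a terminal in every rule's right-hand side or depends on a non-nullable symbol.

{U, Y}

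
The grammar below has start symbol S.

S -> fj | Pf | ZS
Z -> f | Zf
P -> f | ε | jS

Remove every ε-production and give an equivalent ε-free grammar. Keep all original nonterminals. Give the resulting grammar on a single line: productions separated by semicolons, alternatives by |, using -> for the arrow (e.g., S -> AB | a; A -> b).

S -> f | Pf | ZS | fj; P -> f | jS; Z -> f | Zf

Nullable set: {P}.
S -> Pf: P nullable, giving Pf | f.
Drop P -> ε.
Unchanged (no nullable symbols): S -> ZS; S -> fj; P -> f; P -> jS; Z -> Zf; Z -> f.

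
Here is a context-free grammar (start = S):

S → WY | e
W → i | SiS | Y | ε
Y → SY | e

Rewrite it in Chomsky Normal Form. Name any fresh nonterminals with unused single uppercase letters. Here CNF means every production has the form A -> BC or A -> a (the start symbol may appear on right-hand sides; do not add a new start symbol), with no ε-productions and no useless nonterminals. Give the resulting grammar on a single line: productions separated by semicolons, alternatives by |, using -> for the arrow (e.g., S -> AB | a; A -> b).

S -> e | SY | WY; A -> i; B -> AS; W -> e | i | SB | SY; Y -> e | SY

Nullable: {W}; after ε-elimination: S -> Y | e | WY; W -> Y | i | SiS; Y -> e | SY.
After unit-elimination: S -> e | SY | WY; W -> e | i | SY | SiS; Y -> e | SY.
TERM: introduce A -> i and substitute in every rule of length ≥2.
BIN: W -> SAS becomes W -> SB, B -> AS.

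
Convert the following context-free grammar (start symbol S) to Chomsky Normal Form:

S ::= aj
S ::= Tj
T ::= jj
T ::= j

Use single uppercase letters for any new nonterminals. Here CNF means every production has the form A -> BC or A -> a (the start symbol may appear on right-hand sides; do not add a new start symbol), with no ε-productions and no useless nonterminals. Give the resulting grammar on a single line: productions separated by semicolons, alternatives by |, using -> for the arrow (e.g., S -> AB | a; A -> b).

No ε-productions.
No unit productions to eliminate.
TERM: introduce B -> a, A -> j and substitute in every rule of length ≥2.

S -> BA | TA; A -> j; B -> a; T -> j | AA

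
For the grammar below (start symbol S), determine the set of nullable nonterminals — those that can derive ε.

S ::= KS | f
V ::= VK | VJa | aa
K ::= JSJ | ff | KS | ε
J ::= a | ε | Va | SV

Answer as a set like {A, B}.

{J, K}

Directly nullable (have an ε-rule): {J, K}.
Not nullable: S, V — each has a terminal in every rule's right-hand side or depends on a non-nullable symbol.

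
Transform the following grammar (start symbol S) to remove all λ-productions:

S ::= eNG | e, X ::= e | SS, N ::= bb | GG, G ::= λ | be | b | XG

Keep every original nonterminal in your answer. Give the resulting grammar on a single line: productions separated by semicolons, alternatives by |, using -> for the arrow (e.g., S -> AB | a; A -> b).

Nullable set: {G, N}.
S -> eNG: N, G nullable, giving e | eG | eN | eNG.
Drop G -> λ.
G -> XG: G nullable, giving X | XG.
N -> GG: G, G nullable, giving G | GG.
Unchanged (no nullable symbols): S -> e; G -> b; G -> be; N -> bb; X -> SS; X -> e.

S -> e | eG | eN | eNG; G -> X | b | XG | be; N -> G | GG | bb; X -> e | SS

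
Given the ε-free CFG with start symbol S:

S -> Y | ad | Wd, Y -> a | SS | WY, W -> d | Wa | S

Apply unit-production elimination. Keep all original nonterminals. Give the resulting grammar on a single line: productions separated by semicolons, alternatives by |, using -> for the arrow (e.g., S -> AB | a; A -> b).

S -> a | SS | WY | Wd | ad; W -> a | d | SS | WY | Wa | Wd | ad; Y -> a | SS | WY

Unit productions: S->Y, W->S.
Unit pairs (A ⇒* B via units): (S,Y), (W,S), (W,Y).
S: inherits non-unit rules of {S, Y} → SS | WY | Wd | a | ad.
W: inherits non-unit rules of {S, W, Y} → SS | WY | Wa | Wd | a | ad | d.
Y: inherits non-unit rules of {Y} → SS | WY | a.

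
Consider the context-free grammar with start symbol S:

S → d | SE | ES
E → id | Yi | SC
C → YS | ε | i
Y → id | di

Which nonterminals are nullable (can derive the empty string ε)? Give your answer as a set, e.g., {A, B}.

{C}

Directly nullable (have an ε-rule): {C}.
Not nullable: E, S, Y — each has a terminal in every rule's right-hand side or depends on a non-nullable symbol.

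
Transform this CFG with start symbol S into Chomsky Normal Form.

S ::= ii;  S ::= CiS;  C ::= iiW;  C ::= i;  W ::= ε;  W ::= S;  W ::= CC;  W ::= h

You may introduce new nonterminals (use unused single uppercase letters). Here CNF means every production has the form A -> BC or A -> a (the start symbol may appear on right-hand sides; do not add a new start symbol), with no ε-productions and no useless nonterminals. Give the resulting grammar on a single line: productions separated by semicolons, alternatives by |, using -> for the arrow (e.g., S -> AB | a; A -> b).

Nullable: {W}; after ε-elimination: S -> ii | CiS; C -> i | ii | iiW; W -> S | h | CC.
After unit-elimination: S -> ii | CiS; C -> i | ii | iiW; W -> h | CC | ii | CiS.
TERM: introduce A -> i and substitute in every rule of length ≥2.
BIN: C -> AAW becomes C -> AB, B -> AW; S -> CAS becomes S -> CD, D -> AS; W -> CAS becomes W -> CE, E -> AS.

S -> AA | CD; A -> i; B -> AW; C -> i | AA | AB; D -> AS; E -> AS; W -> h | AA | CC | CE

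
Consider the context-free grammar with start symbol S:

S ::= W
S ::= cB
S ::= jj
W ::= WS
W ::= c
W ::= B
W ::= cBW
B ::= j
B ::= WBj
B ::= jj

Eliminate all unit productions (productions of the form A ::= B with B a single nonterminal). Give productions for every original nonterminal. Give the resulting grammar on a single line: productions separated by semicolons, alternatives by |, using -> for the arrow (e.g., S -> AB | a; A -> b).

S -> c | j | WS | cB | jj | WBj | cBW; B -> j | jj | WBj; W -> c | j | WS | jj | WBj | cBW

Unit productions: S->W, W->B.
Unit pairs (A ⇒* B via units): (S,B), (S,W), (W,B).
S: inherits non-unit rules of {B, S, W} → WBj | WS | c | cB | cBW | j | jj.
B: inherits non-unit rules of {B} → WBj | j | jj.
W: inherits non-unit rules of {B, W} → WBj | WS | c | cBW | j | jj.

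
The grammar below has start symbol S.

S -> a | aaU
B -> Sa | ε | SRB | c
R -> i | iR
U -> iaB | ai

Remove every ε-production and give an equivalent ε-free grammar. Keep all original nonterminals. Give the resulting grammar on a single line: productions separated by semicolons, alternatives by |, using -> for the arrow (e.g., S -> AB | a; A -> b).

S -> a | aaU; B -> c | SR | Sa | SRB; R -> i | iR; U -> ai | ia | iaB

Nullable set: {B}.
Drop B -> ε.
B -> SRB: B nullable, giving SR | SRB.
U -> iaB: B nullable, giving ia | iaB.
Unchanged (no nullable symbols): S -> a; S -> aaU; B -> Sa; B -> c; R -> i; R -> iR; U -> ai.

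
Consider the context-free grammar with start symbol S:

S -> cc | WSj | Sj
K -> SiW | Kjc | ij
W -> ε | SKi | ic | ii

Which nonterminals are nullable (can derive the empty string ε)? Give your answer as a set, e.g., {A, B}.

Directly nullable (have an ε-rule): {W}.
Not nullable: K, S — each has a terminal in every rule's right-hand side or depends on a non-nullable symbol.

{W}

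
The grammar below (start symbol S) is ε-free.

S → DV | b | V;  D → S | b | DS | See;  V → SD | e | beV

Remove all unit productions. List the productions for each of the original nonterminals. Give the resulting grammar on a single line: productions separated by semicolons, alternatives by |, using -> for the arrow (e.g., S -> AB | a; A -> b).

S -> b | e | DV | SD | beV; D -> b | e | DS | DV | SD | See | beV; V -> e | SD | beV

Unit productions: D->S, S->V.
Unit pairs (A ⇒* B via units): (D,S), (D,V), (S,V).
S: inherits non-unit rules of {S, V} → DV | SD | b | beV | e.
D: inherits non-unit rules of {D, S, V} → DS | DV | SD | See | b | beV | e.
V: inherits non-unit rules of {V} → SD | beV | e.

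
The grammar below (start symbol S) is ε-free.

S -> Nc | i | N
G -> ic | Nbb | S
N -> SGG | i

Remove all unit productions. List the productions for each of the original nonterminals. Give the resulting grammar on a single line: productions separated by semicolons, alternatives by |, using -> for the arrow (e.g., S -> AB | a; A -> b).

S -> i | Nc | SGG; G -> i | Nc | ic | Nbb | SGG; N -> i | SGG

Unit productions: G->S, S->N.
Unit pairs (A ⇒* B via units): (G,N), (G,S), (S,N).
S: inherits non-unit rules of {N, S} → Nc | SGG | i.
G: inherits non-unit rules of {G, N, S} → Nbb | Nc | SGG | i | ic.
N: inherits non-unit rules of {N} → SGG | i.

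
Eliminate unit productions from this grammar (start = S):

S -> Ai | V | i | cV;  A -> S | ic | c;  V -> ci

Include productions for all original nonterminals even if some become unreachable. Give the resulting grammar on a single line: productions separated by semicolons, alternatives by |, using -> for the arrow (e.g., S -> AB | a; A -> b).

Unit productions: A->S, S->V.
Unit pairs (A ⇒* B via units): (A,S), (A,V), (S,V).
S: inherits non-unit rules of {S, V} → Ai | cV | ci | i.
A: inherits non-unit rules of {A, S, V} → Ai | c | cV | ci | i | ic.
V: inherits non-unit rules of {V} → ci.

S -> i | Ai | cV | ci; A -> c | i | Ai | cV | ci | ic; V -> ci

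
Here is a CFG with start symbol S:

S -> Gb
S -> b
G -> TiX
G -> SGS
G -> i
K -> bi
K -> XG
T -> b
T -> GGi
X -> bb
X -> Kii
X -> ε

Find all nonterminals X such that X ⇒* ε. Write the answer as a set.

Directly nullable (have an ε-rule): {X}.
Not nullable: G, K, S, T — each has a terminal in every rule's right-hand side or depends on a non-nullable symbol.

{X}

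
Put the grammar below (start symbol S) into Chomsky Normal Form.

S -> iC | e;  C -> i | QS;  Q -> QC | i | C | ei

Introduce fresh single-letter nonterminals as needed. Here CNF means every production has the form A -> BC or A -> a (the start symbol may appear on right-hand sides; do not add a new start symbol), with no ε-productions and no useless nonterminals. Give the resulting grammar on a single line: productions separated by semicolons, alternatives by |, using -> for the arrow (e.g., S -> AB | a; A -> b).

S -> e | BC; A -> e; B -> i; C -> i | QS; Q -> i | AB | QC | QS

No ε-productions.
After unit-elimination: S -> e | iC; C -> i | QS; Q -> i | QC | QS | ei.
TERM: introduce A -> e, B -> i and substitute in every rule of length ≥2.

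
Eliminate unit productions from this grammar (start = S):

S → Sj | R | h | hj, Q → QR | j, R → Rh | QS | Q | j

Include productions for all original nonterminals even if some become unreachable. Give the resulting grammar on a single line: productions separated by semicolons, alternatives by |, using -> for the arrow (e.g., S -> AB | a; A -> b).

Unit productions: R->Q, S->R.
Unit pairs (A ⇒* B via units): (R,Q), (S,Q), (S,R).
S: inherits non-unit rules of {Q, R, S} → QR | QS | Rh | Sj | h | hj | j.
Q: inherits non-unit rules of {Q} → QR | j.
R: inherits non-unit rules of {Q, R} → QR | QS | Rh | j.

S -> h | j | QR | QS | Rh | Sj | hj; Q -> j | QR; R -> j | QR | QS | Rh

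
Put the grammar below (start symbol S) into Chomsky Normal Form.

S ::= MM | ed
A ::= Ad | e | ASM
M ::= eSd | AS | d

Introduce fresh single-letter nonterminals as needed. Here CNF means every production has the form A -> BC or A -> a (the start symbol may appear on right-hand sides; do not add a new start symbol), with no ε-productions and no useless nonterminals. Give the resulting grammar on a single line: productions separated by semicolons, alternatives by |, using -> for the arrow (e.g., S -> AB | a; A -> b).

S -> CB | MM; A -> e | AB | AD; B -> d; C -> e; D -> SM; E -> SB; M -> d | AS | CE

No ε-productions.
No unit productions to eliminate.
TERM: introduce B -> d, C -> e and substitute in every rule of length ≥2.
BIN: A -> ASM becomes A -> AD, D -> SM; M -> CSB becomes M -> CE, E -> SB.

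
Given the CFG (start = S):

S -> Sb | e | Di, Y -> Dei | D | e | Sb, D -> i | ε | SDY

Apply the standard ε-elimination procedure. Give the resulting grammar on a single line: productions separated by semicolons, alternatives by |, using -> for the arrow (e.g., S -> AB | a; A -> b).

Nullable set: {D, Y}.
S -> Di: D nullable, giving Di | i.
Drop D -> ε.
D -> SDY: D, Y nullable, giving S | SD | SDY | SY.
Y -> D: D nullable, giving D.
Y -> Dei: D nullable, giving Dei | ei.
Unchanged (no nullable symbols): S -> Sb; S -> e; D -> i; Y -> Sb; Y -> e.

S -> e | i | Di | Sb; D -> S | i | SD | SY | SDY; Y -> D | e | Sb | ei | Dei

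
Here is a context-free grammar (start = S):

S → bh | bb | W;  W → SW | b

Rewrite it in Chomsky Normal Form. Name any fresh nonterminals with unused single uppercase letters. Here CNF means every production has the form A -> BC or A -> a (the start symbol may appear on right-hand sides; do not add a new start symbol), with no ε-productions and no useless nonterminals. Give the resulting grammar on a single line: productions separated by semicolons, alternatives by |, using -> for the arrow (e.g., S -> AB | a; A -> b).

S -> b | AA | AB | SW; A -> b; B -> h; W -> b | SW

No ε-productions.
After unit-elimination: S -> b | SW | bb | bh; W -> b | SW.
TERM: introduce A -> b, B -> h and substitute in every rule of length ≥2.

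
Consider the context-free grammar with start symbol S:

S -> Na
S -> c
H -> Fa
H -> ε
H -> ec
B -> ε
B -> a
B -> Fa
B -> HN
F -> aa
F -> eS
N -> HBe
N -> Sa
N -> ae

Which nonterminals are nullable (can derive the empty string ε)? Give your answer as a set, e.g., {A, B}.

{B, H}

Directly nullable (have an ε-rule): {B, H}.
Not nullable: F, N, S — each has a terminal in every rule's right-hand side or depends on a non-nullable symbol.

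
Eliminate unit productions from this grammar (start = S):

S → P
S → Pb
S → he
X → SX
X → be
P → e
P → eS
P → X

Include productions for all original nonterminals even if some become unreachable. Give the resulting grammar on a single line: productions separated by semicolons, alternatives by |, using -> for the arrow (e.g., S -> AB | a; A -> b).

Unit productions: P->X, S->P.
Unit pairs (A ⇒* B via units): (P,X), (S,P), (S,X).
S: inherits non-unit rules of {P, S, X} → Pb | SX | be | e | eS | he.
P: inherits non-unit rules of {P, X} → SX | be | e | eS.
X: inherits non-unit rules of {X} → SX | be.

S -> e | Pb | SX | be | eS | he; P -> e | SX | be | eS; X -> SX | be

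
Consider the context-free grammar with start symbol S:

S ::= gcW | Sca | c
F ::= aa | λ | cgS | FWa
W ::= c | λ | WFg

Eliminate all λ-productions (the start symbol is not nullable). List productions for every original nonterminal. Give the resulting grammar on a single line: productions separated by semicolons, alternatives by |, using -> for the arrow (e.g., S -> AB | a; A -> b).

Nullable set: {F, W}.
S -> gcW: W nullable, giving gc | gcW.
Drop F -> λ.
F -> FWa: F, W nullable, giving FWa | Fa | Wa | a.
Drop W -> λ.
W -> WFg: W, F nullable, giving Fg | WFg | Wg | g.
Unchanged (no nullable symbols): S -> Sca; S -> c; F -> aa; F -> cgS; W -> c.

S -> c | gc | Sca | gcW; F -> a | Fa | Wa | aa | FWa | cgS; W -> c | g | Fg | Wg | WFg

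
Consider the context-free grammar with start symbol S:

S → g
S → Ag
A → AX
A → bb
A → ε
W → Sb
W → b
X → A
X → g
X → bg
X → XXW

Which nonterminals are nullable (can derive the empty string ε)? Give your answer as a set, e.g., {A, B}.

{A, X}

Directly nullable (have an ε-rule): {A}.
X is nullable via X -> A (every symbol on the right is already known nullable).
Not nullable: S, W — each has a terminal in every rule's right-hand side or depends on a non-nullable symbol.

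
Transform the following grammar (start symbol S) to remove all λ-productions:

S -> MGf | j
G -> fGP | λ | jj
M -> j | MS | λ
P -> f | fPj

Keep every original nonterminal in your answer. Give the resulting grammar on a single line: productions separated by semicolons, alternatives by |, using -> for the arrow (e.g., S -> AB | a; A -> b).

Nullable set: {G, M}.
S -> MGf: M, G nullable, giving Gf | MGf | Mf | f.
Drop G -> λ.
G -> fGP: G nullable, giving fGP | fP.
Drop M -> λ.
M -> MS: M nullable, giving MS | S.
Unchanged (no nullable symbols): S -> j; G -> jj; M -> j; P -> f; P -> fPj.

S -> f | j | Gf | Mf | MGf; G -> fP | jj | fGP; M -> S | j | MS; P -> f | fPj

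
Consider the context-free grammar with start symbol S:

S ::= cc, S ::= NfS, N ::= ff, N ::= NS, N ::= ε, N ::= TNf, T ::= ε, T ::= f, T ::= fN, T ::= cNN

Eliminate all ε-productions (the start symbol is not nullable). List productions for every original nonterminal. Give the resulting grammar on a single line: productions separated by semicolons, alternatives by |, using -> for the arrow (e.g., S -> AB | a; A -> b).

S -> cc | fS | NfS; N -> S | f | NS | Nf | Tf | ff | TNf; T -> c | f | cN | fN | cNN

Nullable set: {N, T}.
S -> NfS: N nullable, giving NfS | fS.
Drop N -> ε.
N -> NS: N nullable, giving NS | S.
N -> TNf: T, N nullable, giving Nf | TNf | Tf | f.
Drop T -> ε.
T -> cNN: N, N nullable, giving c | cN | cNN.
T -> fN: N nullable, giving f | fN.
Unchanged (no nullable symbols): S -> cc; N -> ff; T -> f.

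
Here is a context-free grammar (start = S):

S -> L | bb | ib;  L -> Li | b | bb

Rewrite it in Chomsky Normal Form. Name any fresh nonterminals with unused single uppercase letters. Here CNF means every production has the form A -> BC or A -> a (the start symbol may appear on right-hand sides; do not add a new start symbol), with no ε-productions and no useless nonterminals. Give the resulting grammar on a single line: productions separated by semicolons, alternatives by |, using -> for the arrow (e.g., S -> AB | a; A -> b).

S -> b | AB | BB | LA; A -> i; B -> b; L -> b | BB | LA

No ε-productions.
After unit-elimination: S -> b | Li | bb | ib; L -> b | Li | bb.
TERM: introduce B -> b, A -> i and substitute in every rule of length ≥2.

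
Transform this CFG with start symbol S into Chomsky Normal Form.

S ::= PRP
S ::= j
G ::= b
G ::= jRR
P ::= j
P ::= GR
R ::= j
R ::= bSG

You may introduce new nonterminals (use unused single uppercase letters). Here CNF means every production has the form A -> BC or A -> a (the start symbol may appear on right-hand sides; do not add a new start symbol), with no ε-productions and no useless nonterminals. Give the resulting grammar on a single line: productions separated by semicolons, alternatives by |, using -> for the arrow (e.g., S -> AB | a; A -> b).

No ε-productions.
No unit productions to eliminate.
TERM: introduce B -> b, A -> j and substitute in every rule of length ≥2.
BIN: G -> ARR becomes G -> AC, C -> RR; R -> BSG becomes R -> BD, D -> SG; S -> PRP becomes S -> PE, E -> RP.

S -> j | PE; A -> j; B -> b; C -> RR; D -> SG; E -> RP; G -> b | AC; P -> j | GR; R -> j | BD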